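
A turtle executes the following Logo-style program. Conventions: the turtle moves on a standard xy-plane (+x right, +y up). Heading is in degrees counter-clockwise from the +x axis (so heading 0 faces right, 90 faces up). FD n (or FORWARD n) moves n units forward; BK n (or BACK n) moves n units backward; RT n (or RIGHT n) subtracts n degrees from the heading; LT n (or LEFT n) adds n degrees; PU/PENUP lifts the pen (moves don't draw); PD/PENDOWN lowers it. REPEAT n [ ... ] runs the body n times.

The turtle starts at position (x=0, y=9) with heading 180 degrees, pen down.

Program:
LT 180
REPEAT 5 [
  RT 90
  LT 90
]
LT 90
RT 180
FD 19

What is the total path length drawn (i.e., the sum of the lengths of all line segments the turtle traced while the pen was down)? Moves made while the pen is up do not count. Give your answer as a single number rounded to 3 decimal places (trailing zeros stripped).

Executing turtle program step by step:
Start: pos=(0,9), heading=180, pen down
LT 180: heading 180 -> 0
REPEAT 5 [
  -- iteration 1/5 --
  RT 90: heading 0 -> 270
  LT 90: heading 270 -> 0
  -- iteration 2/5 --
  RT 90: heading 0 -> 270
  LT 90: heading 270 -> 0
  -- iteration 3/5 --
  RT 90: heading 0 -> 270
  LT 90: heading 270 -> 0
  -- iteration 4/5 --
  RT 90: heading 0 -> 270
  LT 90: heading 270 -> 0
  -- iteration 5/5 --
  RT 90: heading 0 -> 270
  LT 90: heading 270 -> 0
]
LT 90: heading 0 -> 90
RT 180: heading 90 -> 270
FD 19: (0,9) -> (0,-10) [heading=270, draw]
Final: pos=(0,-10), heading=270, 1 segment(s) drawn

Segment lengths:
  seg 1: (0,9) -> (0,-10), length = 19
Total = 19

Answer: 19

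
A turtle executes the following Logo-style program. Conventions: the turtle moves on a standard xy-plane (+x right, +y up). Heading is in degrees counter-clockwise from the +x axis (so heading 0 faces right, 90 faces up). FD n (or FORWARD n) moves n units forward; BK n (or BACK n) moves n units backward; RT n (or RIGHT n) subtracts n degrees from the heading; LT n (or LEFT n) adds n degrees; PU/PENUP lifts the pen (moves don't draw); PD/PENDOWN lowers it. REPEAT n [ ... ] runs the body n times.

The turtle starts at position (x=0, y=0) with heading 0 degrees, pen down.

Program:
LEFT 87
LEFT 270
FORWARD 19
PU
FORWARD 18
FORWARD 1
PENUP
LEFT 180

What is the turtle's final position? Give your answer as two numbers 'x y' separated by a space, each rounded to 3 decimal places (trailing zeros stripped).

Executing turtle program step by step:
Start: pos=(0,0), heading=0, pen down
LT 87: heading 0 -> 87
LT 270: heading 87 -> 357
FD 19: (0,0) -> (18.974,-0.994) [heading=357, draw]
PU: pen up
FD 18: (18.974,-0.994) -> (36.949,-1.936) [heading=357, move]
FD 1: (36.949,-1.936) -> (37.948,-1.989) [heading=357, move]
PU: pen up
LT 180: heading 357 -> 177
Final: pos=(37.948,-1.989), heading=177, 1 segment(s) drawn

Answer: 37.948 -1.989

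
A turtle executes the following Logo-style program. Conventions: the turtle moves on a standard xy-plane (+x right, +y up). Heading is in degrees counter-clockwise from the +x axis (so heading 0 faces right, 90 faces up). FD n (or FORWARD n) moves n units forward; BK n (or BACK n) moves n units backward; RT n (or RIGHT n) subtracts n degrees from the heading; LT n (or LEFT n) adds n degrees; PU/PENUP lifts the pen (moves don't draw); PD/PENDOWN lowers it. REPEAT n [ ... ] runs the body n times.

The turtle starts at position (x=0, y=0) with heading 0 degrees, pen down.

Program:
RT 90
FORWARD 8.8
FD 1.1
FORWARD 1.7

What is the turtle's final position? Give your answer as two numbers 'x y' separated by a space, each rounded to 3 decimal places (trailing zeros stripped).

Executing turtle program step by step:
Start: pos=(0,0), heading=0, pen down
RT 90: heading 0 -> 270
FD 8.8: (0,0) -> (0,-8.8) [heading=270, draw]
FD 1.1: (0,-8.8) -> (0,-9.9) [heading=270, draw]
FD 1.7: (0,-9.9) -> (0,-11.6) [heading=270, draw]
Final: pos=(0,-11.6), heading=270, 3 segment(s) drawn

Answer: 0 -11.6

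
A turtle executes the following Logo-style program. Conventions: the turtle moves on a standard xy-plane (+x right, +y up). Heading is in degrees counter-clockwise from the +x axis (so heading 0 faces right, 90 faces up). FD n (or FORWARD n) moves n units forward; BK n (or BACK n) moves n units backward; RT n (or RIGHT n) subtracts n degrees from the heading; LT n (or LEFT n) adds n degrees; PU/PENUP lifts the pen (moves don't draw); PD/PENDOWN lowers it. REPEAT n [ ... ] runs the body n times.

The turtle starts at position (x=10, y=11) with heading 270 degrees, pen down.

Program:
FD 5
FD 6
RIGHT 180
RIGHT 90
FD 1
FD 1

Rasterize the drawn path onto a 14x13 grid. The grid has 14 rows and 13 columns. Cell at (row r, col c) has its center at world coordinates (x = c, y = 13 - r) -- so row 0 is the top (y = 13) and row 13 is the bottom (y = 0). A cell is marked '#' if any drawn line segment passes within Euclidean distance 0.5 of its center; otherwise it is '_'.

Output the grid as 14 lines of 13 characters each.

Segment 0: (10,11) -> (10,6)
Segment 1: (10,6) -> (10,0)
Segment 2: (10,0) -> (11,0)
Segment 3: (11,0) -> (12,0)

Answer: _____________
_____________
__________#__
__________#__
__________#__
__________#__
__________#__
__________#__
__________#__
__________#__
__________#__
__________#__
__________#__
__________###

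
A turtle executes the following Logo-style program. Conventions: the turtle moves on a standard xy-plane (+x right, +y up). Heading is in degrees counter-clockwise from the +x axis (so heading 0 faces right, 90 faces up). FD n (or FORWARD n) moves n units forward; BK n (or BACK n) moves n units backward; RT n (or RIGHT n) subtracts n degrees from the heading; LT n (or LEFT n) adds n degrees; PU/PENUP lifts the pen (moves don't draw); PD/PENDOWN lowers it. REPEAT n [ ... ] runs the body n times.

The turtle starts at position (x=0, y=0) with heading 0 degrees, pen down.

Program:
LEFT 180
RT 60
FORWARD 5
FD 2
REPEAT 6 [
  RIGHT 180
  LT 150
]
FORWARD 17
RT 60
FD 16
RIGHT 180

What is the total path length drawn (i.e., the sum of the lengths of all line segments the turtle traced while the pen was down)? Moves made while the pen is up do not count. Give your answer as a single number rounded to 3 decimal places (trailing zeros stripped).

Answer: 40

Derivation:
Executing turtle program step by step:
Start: pos=(0,0), heading=0, pen down
LT 180: heading 0 -> 180
RT 60: heading 180 -> 120
FD 5: (0,0) -> (-2.5,4.33) [heading=120, draw]
FD 2: (-2.5,4.33) -> (-3.5,6.062) [heading=120, draw]
REPEAT 6 [
  -- iteration 1/6 --
  RT 180: heading 120 -> 300
  LT 150: heading 300 -> 90
  -- iteration 2/6 --
  RT 180: heading 90 -> 270
  LT 150: heading 270 -> 60
  -- iteration 3/6 --
  RT 180: heading 60 -> 240
  LT 150: heading 240 -> 30
  -- iteration 4/6 --
  RT 180: heading 30 -> 210
  LT 150: heading 210 -> 0
  -- iteration 5/6 --
  RT 180: heading 0 -> 180
  LT 150: heading 180 -> 330
  -- iteration 6/6 --
  RT 180: heading 330 -> 150
  LT 150: heading 150 -> 300
]
FD 17: (-3.5,6.062) -> (5,-8.66) [heading=300, draw]
RT 60: heading 300 -> 240
FD 16: (5,-8.66) -> (-3,-22.517) [heading=240, draw]
RT 180: heading 240 -> 60
Final: pos=(-3,-22.517), heading=60, 4 segment(s) drawn

Segment lengths:
  seg 1: (0,0) -> (-2.5,4.33), length = 5
  seg 2: (-2.5,4.33) -> (-3.5,6.062), length = 2
  seg 3: (-3.5,6.062) -> (5,-8.66), length = 17
  seg 4: (5,-8.66) -> (-3,-22.517), length = 16
Total = 40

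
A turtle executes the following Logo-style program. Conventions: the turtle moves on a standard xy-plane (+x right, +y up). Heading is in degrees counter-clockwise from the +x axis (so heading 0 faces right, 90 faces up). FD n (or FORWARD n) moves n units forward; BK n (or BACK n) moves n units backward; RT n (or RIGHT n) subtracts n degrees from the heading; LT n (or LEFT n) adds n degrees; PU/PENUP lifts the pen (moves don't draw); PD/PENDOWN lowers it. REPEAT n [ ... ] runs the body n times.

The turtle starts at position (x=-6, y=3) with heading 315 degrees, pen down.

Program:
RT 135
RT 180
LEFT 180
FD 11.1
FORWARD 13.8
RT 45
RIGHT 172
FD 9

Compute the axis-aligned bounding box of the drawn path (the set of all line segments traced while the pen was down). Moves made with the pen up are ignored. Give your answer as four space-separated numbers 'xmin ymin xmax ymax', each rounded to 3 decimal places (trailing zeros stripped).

Answer: -30.9 -2.416 -6 3

Derivation:
Executing turtle program step by step:
Start: pos=(-6,3), heading=315, pen down
RT 135: heading 315 -> 180
RT 180: heading 180 -> 0
LT 180: heading 0 -> 180
FD 11.1: (-6,3) -> (-17.1,3) [heading=180, draw]
FD 13.8: (-17.1,3) -> (-30.9,3) [heading=180, draw]
RT 45: heading 180 -> 135
RT 172: heading 135 -> 323
FD 9: (-30.9,3) -> (-23.712,-2.416) [heading=323, draw]
Final: pos=(-23.712,-2.416), heading=323, 3 segment(s) drawn

Segment endpoints: x in {-30.9, -23.712, -17.1, -6}, y in {-2.416, 3, 3, 3}
xmin=-30.9, ymin=-2.416, xmax=-6, ymax=3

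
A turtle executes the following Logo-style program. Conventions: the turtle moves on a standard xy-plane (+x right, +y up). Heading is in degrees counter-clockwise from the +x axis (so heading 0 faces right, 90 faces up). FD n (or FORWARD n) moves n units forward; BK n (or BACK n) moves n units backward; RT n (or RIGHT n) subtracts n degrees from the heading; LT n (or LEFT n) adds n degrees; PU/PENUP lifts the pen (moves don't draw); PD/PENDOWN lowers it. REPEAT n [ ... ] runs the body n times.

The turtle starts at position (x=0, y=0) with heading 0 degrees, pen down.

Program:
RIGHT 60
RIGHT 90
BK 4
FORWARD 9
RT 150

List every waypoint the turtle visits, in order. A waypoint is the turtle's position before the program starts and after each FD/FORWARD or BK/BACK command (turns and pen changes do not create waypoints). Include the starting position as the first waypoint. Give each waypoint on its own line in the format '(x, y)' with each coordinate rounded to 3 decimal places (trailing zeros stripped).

Answer: (0, 0)
(3.464, 2)
(-4.33, -2.5)

Derivation:
Executing turtle program step by step:
Start: pos=(0,0), heading=0, pen down
RT 60: heading 0 -> 300
RT 90: heading 300 -> 210
BK 4: (0,0) -> (3.464,2) [heading=210, draw]
FD 9: (3.464,2) -> (-4.33,-2.5) [heading=210, draw]
RT 150: heading 210 -> 60
Final: pos=(-4.33,-2.5), heading=60, 2 segment(s) drawn
Waypoints (3 total):
(0, 0)
(3.464, 2)
(-4.33, -2.5)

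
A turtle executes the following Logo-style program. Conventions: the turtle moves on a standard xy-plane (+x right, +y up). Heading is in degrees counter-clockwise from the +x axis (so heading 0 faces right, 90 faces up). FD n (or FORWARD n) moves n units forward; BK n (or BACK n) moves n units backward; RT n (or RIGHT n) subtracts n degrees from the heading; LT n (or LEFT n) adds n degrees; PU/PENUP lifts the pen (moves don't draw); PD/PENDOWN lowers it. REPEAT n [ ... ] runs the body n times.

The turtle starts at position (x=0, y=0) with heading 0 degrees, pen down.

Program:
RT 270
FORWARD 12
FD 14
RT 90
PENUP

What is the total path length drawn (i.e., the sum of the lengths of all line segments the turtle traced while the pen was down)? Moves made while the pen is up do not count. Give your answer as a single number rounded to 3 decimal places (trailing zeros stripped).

Executing turtle program step by step:
Start: pos=(0,0), heading=0, pen down
RT 270: heading 0 -> 90
FD 12: (0,0) -> (0,12) [heading=90, draw]
FD 14: (0,12) -> (0,26) [heading=90, draw]
RT 90: heading 90 -> 0
PU: pen up
Final: pos=(0,26), heading=0, 2 segment(s) drawn

Segment lengths:
  seg 1: (0,0) -> (0,12), length = 12
  seg 2: (0,12) -> (0,26), length = 14
Total = 26

Answer: 26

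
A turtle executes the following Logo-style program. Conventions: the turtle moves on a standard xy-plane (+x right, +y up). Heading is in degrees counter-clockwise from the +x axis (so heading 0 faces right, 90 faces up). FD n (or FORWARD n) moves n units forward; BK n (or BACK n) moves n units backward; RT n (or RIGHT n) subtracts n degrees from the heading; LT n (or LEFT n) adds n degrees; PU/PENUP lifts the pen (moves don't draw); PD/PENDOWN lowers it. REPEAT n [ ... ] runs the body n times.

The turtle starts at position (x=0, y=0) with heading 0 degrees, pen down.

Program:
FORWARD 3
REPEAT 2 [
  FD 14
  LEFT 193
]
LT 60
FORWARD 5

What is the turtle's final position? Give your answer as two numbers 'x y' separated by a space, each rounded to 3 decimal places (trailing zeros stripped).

Answer: 3.708 1.839

Derivation:
Executing turtle program step by step:
Start: pos=(0,0), heading=0, pen down
FD 3: (0,0) -> (3,0) [heading=0, draw]
REPEAT 2 [
  -- iteration 1/2 --
  FD 14: (3,0) -> (17,0) [heading=0, draw]
  LT 193: heading 0 -> 193
  -- iteration 2/2 --
  FD 14: (17,0) -> (3.359,-3.149) [heading=193, draw]
  LT 193: heading 193 -> 26
]
LT 60: heading 26 -> 86
FD 5: (3.359,-3.149) -> (3.708,1.839) [heading=86, draw]
Final: pos=(3.708,1.839), heading=86, 4 segment(s) drawn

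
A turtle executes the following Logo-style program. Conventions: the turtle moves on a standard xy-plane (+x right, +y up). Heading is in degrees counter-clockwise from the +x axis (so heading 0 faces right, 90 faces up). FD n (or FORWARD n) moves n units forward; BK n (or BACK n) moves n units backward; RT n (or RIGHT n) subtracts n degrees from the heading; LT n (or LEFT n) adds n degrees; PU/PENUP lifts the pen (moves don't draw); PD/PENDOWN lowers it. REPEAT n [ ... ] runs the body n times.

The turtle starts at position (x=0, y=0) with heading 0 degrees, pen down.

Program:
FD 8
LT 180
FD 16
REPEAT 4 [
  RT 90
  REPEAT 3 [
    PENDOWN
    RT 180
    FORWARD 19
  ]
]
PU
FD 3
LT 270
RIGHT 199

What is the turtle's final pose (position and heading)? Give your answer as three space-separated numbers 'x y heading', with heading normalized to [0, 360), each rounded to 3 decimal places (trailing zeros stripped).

Answer: -11 0 251

Derivation:
Executing turtle program step by step:
Start: pos=(0,0), heading=0, pen down
FD 8: (0,0) -> (8,0) [heading=0, draw]
LT 180: heading 0 -> 180
FD 16: (8,0) -> (-8,0) [heading=180, draw]
REPEAT 4 [
  -- iteration 1/4 --
  RT 90: heading 180 -> 90
  REPEAT 3 [
    -- iteration 1/3 --
    PD: pen down
    RT 180: heading 90 -> 270
    FD 19: (-8,0) -> (-8,-19) [heading=270, draw]
    -- iteration 2/3 --
    PD: pen down
    RT 180: heading 270 -> 90
    FD 19: (-8,-19) -> (-8,0) [heading=90, draw]
    -- iteration 3/3 --
    PD: pen down
    RT 180: heading 90 -> 270
    FD 19: (-8,0) -> (-8,-19) [heading=270, draw]
  ]
  -- iteration 2/4 --
  RT 90: heading 270 -> 180
  REPEAT 3 [
    -- iteration 1/3 --
    PD: pen down
    RT 180: heading 180 -> 0
    FD 19: (-8,-19) -> (11,-19) [heading=0, draw]
    -- iteration 2/3 --
    PD: pen down
    RT 180: heading 0 -> 180
    FD 19: (11,-19) -> (-8,-19) [heading=180, draw]
    -- iteration 3/3 --
    PD: pen down
    RT 180: heading 180 -> 0
    FD 19: (-8,-19) -> (11,-19) [heading=0, draw]
  ]
  -- iteration 3/4 --
  RT 90: heading 0 -> 270
  REPEAT 3 [
    -- iteration 1/3 --
    PD: pen down
    RT 180: heading 270 -> 90
    FD 19: (11,-19) -> (11,0) [heading=90, draw]
    -- iteration 2/3 --
    PD: pen down
    RT 180: heading 90 -> 270
    FD 19: (11,0) -> (11,-19) [heading=270, draw]
    -- iteration 3/3 --
    PD: pen down
    RT 180: heading 270 -> 90
    FD 19: (11,-19) -> (11,0) [heading=90, draw]
  ]
  -- iteration 4/4 --
  RT 90: heading 90 -> 0
  REPEAT 3 [
    -- iteration 1/3 --
    PD: pen down
    RT 180: heading 0 -> 180
    FD 19: (11,0) -> (-8,0) [heading=180, draw]
    -- iteration 2/3 --
    PD: pen down
    RT 180: heading 180 -> 0
    FD 19: (-8,0) -> (11,0) [heading=0, draw]
    -- iteration 3/3 --
    PD: pen down
    RT 180: heading 0 -> 180
    FD 19: (11,0) -> (-8,0) [heading=180, draw]
  ]
]
PU: pen up
FD 3: (-8,0) -> (-11,0) [heading=180, move]
LT 270: heading 180 -> 90
RT 199: heading 90 -> 251
Final: pos=(-11,0), heading=251, 14 segment(s) drawn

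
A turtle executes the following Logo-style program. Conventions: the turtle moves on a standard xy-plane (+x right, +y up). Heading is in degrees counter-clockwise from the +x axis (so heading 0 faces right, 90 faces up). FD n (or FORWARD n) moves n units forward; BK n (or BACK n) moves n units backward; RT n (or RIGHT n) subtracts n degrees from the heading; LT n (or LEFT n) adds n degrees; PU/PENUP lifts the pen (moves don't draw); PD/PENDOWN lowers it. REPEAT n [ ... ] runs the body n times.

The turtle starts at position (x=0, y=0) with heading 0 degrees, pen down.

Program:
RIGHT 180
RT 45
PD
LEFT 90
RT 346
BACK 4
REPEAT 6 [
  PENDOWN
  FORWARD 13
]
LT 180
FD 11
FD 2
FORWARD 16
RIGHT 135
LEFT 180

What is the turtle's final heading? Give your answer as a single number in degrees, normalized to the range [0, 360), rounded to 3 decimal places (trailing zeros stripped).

Executing turtle program step by step:
Start: pos=(0,0), heading=0, pen down
RT 180: heading 0 -> 180
RT 45: heading 180 -> 135
PD: pen down
LT 90: heading 135 -> 225
RT 346: heading 225 -> 239
BK 4: (0,0) -> (2.06,3.429) [heading=239, draw]
REPEAT 6 [
  -- iteration 1/6 --
  PD: pen down
  FD 13: (2.06,3.429) -> (-4.635,-7.715) [heading=239, draw]
  -- iteration 2/6 --
  PD: pen down
  FD 13: (-4.635,-7.715) -> (-11.331,-18.858) [heading=239, draw]
  -- iteration 3/6 --
  PD: pen down
  FD 13: (-11.331,-18.858) -> (-18.026,-30.001) [heading=239, draw]
  -- iteration 4/6 --
  PD: pen down
  FD 13: (-18.026,-30.001) -> (-24.722,-41.144) [heading=239, draw]
  -- iteration 5/6 --
  PD: pen down
  FD 13: (-24.722,-41.144) -> (-31.417,-52.287) [heading=239, draw]
  -- iteration 6/6 --
  PD: pen down
  FD 13: (-31.417,-52.287) -> (-38.113,-63.43) [heading=239, draw]
]
LT 180: heading 239 -> 59
FD 11: (-38.113,-63.43) -> (-32.447,-54.002) [heading=59, draw]
FD 2: (-32.447,-54.002) -> (-31.417,-52.287) [heading=59, draw]
FD 16: (-31.417,-52.287) -> (-23.177,-38.573) [heading=59, draw]
RT 135: heading 59 -> 284
LT 180: heading 284 -> 104
Final: pos=(-23.177,-38.573), heading=104, 10 segment(s) drawn

Answer: 104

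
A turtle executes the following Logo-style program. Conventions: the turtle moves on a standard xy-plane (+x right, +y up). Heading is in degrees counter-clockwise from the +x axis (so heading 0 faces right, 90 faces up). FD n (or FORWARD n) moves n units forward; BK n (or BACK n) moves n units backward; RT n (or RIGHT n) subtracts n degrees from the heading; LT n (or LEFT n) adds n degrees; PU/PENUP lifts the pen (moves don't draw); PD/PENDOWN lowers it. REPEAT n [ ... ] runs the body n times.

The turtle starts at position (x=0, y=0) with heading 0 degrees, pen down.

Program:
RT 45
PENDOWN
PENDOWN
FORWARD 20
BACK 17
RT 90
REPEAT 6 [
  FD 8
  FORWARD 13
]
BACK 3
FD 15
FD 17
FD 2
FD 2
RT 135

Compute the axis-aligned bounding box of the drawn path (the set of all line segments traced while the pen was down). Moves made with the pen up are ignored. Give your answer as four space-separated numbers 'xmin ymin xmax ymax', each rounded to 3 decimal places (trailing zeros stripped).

Executing turtle program step by step:
Start: pos=(0,0), heading=0, pen down
RT 45: heading 0 -> 315
PD: pen down
PD: pen down
FD 20: (0,0) -> (14.142,-14.142) [heading=315, draw]
BK 17: (14.142,-14.142) -> (2.121,-2.121) [heading=315, draw]
RT 90: heading 315 -> 225
REPEAT 6 [
  -- iteration 1/6 --
  FD 8: (2.121,-2.121) -> (-3.536,-7.778) [heading=225, draw]
  FD 13: (-3.536,-7.778) -> (-12.728,-16.971) [heading=225, draw]
  -- iteration 2/6 --
  FD 8: (-12.728,-16.971) -> (-18.385,-22.627) [heading=225, draw]
  FD 13: (-18.385,-22.627) -> (-27.577,-31.82) [heading=225, draw]
  -- iteration 3/6 --
  FD 8: (-27.577,-31.82) -> (-33.234,-37.477) [heading=225, draw]
  FD 13: (-33.234,-37.477) -> (-42.426,-46.669) [heading=225, draw]
  -- iteration 4/6 --
  FD 8: (-42.426,-46.669) -> (-48.083,-52.326) [heading=225, draw]
  FD 13: (-48.083,-52.326) -> (-57.276,-61.518) [heading=225, draw]
  -- iteration 5/6 --
  FD 8: (-57.276,-61.518) -> (-62.933,-67.175) [heading=225, draw]
  FD 13: (-62.933,-67.175) -> (-72.125,-76.368) [heading=225, draw]
  -- iteration 6/6 --
  FD 8: (-72.125,-76.368) -> (-77.782,-82.024) [heading=225, draw]
  FD 13: (-77.782,-82.024) -> (-86.974,-91.217) [heading=225, draw]
]
BK 3: (-86.974,-91.217) -> (-84.853,-89.095) [heading=225, draw]
FD 15: (-84.853,-89.095) -> (-95.459,-99.702) [heading=225, draw]
FD 17: (-95.459,-99.702) -> (-107.48,-111.723) [heading=225, draw]
FD 2: (-107.48,-111.723) -> (-108.894,-113.137) [heading=225, draw]
FD 2: (-108.894,-113.137) -> (-110.309,-114.551) [heading=225, draw]
RT 135: heading 225 -> 90
Final: pos=(-110.309,-114.551), heading=90, 19 segment(s) drawn

Segment endpoints: x in {-110.309, -108.894, -107.48, -95.459, -86.974, -84.853, -77.782, -72.125, -62.933, -57.276, -48.083, -42.426, -33.234, -27.577, -18.385, -12.728, -3.536, 0, 2.121, 14.142}, y in {-114.551, -113.137, -111.723, -99.702, -91.217, -89.095, -82.024, -76.368, -67.175, -61.518, -52.326, -46.669, -37.477, -31.82, -22.627, -16.971, -14.142, -7.778, -2.121, 0}
xmin=-110.309, ymin=-114.551, xmax=14.142, ymax=0

Answer: -110.309 -114.551 14.142 0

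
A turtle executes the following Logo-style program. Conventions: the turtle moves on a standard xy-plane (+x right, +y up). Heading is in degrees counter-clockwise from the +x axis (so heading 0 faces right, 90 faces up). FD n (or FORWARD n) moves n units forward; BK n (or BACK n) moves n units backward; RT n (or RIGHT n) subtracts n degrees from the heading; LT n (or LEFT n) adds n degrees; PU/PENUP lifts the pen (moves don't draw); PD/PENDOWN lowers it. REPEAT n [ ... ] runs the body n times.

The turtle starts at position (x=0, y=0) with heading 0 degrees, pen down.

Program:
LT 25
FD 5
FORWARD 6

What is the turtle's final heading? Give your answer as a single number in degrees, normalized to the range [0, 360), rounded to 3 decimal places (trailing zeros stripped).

Executing turtle program step by step:
Start: pos=(0,0), heading=0, pen down
LT 25: heading 0 -> 25
FD 5: (0,0) -> (4.532,2.113) [heading=25, draw]
FD 6: (4.532,2.113) -> (9.969,4.649) [heading=25, draw]
Final: pos=(9.969,4.649), heading=25, 2 segment(s) drawn

Answer: 25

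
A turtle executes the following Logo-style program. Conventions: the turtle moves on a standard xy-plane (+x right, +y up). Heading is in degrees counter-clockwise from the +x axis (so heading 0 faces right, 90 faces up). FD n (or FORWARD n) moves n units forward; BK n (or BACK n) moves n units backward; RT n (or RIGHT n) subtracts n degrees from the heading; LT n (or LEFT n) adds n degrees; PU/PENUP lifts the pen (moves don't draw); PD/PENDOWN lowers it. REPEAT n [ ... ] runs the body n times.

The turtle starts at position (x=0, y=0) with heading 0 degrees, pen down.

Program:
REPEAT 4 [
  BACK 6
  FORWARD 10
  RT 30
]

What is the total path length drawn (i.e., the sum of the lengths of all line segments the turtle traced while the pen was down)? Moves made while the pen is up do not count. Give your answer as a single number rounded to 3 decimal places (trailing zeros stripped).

Answer: 64

Derivation:
Executing turtle program step by step:
Start: pos=(0,0), heading=0, pen down
REPEAT 4 [
  -- iteration 1/4 --
  BK 6: (0,0) -> (-6,0) [heading=0, draw]
  FD 10: (-6,0) -> (4,0) [heading=0, draw]
  RT 30: heading 0 -> 330
  -- iteration 2/4 --
  BK 6: (4,0) -> (-1.196,3) [heading=330, draw]
  FD 10: (-1.196,3) -> (7.464,-2) [heading=330, draw]
  RT 30: heading 330 -> 300
  -- iteration 3/4 --
  BK 6: (7.464,-2) -> (4.464,3.196) [heading=300, draw]
  FD 10: (4.464,3.196) -> (9.464,-5.464) [heading=300, draw]
  RT 30: heading 300 -> 270
  -- iteration 4/4 --
  BK 6: (9.464,-5.464) -> (9.464,0.536) [heading=270, draw]
  FD 10: (9.464,0.536) -> (9.464,-9.464) [heading=270, draw]
  RT 30: heading 270 -> 240
]
Final: pos=(9.464,-9.464), heading=240, 8 segment(s) drawn

Segment lengths:
  seg 1: (0,0) -> (-6,0), length = 6
  seg 2: (-6,0) -> (4,0), length = 10
  seg 3: (4,0) -> (-1.196,3), length = 6
  seg 4: (-1.196,3) -> (7.464,-2), length = 10
  seg 5: (7.464,-2) -> (4.464,3.196), length = 6
  seg 6: (4.464,3.196) -> (9.464,-5.464), length = 10
  seg 7: (9.464,-5.464) -> (9.464,0.536), length = 6
  seg 8: (9.464,0.536) -> (9.464,-9.464), length = 10
Total = 64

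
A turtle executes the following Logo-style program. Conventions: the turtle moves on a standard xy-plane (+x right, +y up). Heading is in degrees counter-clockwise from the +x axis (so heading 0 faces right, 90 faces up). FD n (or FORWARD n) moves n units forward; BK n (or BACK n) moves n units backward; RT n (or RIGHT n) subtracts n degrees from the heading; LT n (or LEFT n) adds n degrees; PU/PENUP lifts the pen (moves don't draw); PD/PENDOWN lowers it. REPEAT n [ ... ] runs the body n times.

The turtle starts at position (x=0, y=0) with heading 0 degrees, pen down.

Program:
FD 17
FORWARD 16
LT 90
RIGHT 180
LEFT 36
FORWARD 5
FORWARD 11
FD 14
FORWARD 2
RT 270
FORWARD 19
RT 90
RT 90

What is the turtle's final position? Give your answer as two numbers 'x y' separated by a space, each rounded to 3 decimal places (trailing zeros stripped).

Answer: 67.18 -14.721

Derivation:
Executing turtle program step by step:
Start: pos=(0,0), heading=0, pen down
FD 17: (0,0) -> (17,0) [heading=0, draw]
FD 16: (17,0) -> (33,0) [heading=0, draw]
LT 90: heading 0 -> 90
RT 180: heading 90 -> 270
LT 36: heading 270 -> 306
FD 5: (33,0) -> (35.939,-4.045) [heading=306, draw]
FD 11: (35.939,-4.045) -> (42.405,-12.944) [heading=306, draw]
FD 14: (42.405,-12.944) -> (50.634,-24.271) [heading=306, draw]
FD 2: (50.634,-24.271) -> (51.809,-25.889) [heading=306, draw]
RT 270: heading 306 -> 36
FD 19: (51.809,-25.889) -> (67.18,-14.721) [heading=36, draw]
RT 90: heading 36 -> 306
RT 90: heading 306 -> 216
Final: pos=(67.18,-14.721), heading=216, 7 segment(s) drawn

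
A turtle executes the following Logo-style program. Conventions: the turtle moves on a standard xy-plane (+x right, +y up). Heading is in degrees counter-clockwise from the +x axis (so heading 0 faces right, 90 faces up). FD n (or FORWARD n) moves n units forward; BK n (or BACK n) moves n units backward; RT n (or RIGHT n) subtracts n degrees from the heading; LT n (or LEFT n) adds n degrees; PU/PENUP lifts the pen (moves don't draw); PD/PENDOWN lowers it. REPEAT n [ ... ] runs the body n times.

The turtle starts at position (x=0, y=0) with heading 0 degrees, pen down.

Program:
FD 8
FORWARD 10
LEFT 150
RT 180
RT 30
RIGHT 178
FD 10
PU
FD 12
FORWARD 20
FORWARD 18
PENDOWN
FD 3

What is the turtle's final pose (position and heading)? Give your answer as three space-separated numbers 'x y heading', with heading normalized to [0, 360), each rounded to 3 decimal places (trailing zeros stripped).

Executing turtle program step by step:
Start: pos=(0,0), heading=0, pen down
FD 8: (0,0) -> (8,0) [heading=0, draw]
FD 10: (8,0) -> (18,0) [heading=0, draw]
LT 150: heading 0 -> 150
RT 180: heading 150 -> 330
RT 30: heading 330 -> 300
RT 178: heading 300 -> 122
FD 10: (18,0) -> (12.701,8.48) [heading=122, draw]
PU: pen up
FD 12: (12.701,8.48) -> (6.342,18.657) [heading=122, move]
FD 20: (6.342,18.657) -> (-4.257,35.618) [heading=122, move]
FD 18: (-4.257,35.618) -> (-13.795,50.883) [heading=122, move]
PD: pen down
FD 3: (-13.795,50.883) -> (-15.385,53.427) [heading=122, draw]
Final: pos=(-15.385,53.427), heading=122, 4 segment(s) drawn

Answer: -15.385 53.427 122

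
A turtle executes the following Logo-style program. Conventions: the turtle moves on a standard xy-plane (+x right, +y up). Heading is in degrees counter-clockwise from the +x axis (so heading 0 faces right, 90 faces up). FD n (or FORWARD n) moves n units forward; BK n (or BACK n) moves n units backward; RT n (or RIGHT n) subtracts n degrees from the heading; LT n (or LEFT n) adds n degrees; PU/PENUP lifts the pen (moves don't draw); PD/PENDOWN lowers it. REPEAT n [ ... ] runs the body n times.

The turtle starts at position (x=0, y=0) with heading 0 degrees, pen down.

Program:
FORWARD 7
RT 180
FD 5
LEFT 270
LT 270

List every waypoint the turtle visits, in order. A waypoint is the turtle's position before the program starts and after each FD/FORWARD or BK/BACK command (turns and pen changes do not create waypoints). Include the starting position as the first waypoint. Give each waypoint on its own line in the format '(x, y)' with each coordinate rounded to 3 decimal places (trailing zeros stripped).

Executing turtle program step by step:
Start: pos=(0,0), heading=0, pen down
FD 7: (0,0) -> (7,0) [heading=0, draw]
RT 180: heading 0 -> 180
FD 5: (7,0) -> (2,0) [heading=180, draw]
LT 270: heading 180 -> 90
LT 270: heading 90 -> 0
Final: pos=(2,0), heading=0, 2 segment(s) drawn
Waypoints (3 total):
(0, 0)
(7, 0)
(2, 0)

Answer: (0, 0)
(7, 0)
(2, 0)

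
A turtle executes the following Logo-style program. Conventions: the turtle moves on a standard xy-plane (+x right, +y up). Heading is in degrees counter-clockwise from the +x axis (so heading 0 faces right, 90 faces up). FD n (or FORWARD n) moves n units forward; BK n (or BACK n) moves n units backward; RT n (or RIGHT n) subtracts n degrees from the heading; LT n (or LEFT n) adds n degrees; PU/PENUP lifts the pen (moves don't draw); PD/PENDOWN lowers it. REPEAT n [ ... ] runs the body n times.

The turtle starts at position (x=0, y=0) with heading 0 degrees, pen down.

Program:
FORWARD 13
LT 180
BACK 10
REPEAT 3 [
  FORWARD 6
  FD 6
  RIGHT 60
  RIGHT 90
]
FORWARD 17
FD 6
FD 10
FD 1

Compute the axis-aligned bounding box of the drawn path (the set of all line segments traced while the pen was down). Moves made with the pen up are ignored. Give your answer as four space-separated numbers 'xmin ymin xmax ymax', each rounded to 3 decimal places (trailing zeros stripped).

Executing turtle program step by step:
Start: pos=(0,0), heading=0, pen down
FD 13: (0,0) -> (13,0) [heading=0, draw]
LT 180: heading 0 -> 180
BK 10: (13,0) -> (23,0) [heading=180, draw]
REPEAT 3 [
  -- iteration 1/3 --
  FD 6: (23,0) -> (17,0) [heading=180, draw]
  FD 6: (17,0) -> (11,0) [heading=180, draw]
  RT 60: heading 180 -> 120
  RT 90: heading 120 -> 30
  -- iteration 2/3 --
  FD 6: (11,0) -> (16.196,3) [heading=30, draw]
  FD 6: (16.196,3) -> (21.392,6) [heading=30, draw]
  RT 60: heading 30 -> 330
  RT 90: heading 330 -> 240
  -- iteration 3/3 --
  FD 6: (21.392,6) -> (18.392,0.804) [heading=240, draw]
  FD 6: (18.392,0.804) -> (15.392,-4.392) [heading=240, draw]
  RT 60: heading 240 -> 180
  RT 90: heading 180 -> 90
]
FD 17: (15.392,-4.392) -> (15.392,12.608) [heading=90, draw]
FD 6: (15.392,12.608) -> (15.392,18.608) [heading=90, draw]
FD 10: (15.392,18.608) -> (15.392,28.608) [heading=90, draw]
FD 1: (15.392,28.608) -> (15.392,29.608) [heading=90, draw]
Final: pos=(15.392,29.608), heading=90, 12 segment(s) drawn

Segment endpoints: x in {0, 11, 13, 15.392, 15.392, 15.392, 15.392, 16.196, 17, 18.392, 21.392, 23}, y in {-4.392, 0, 0, 0, 0, 0.804, 3, 6, 12.608, 18.608, 28.608, 29.608}
xmin=0, ymin=-4.392, xmax=23, ymax=29.608

Answer: 0 -4.392 23 29.608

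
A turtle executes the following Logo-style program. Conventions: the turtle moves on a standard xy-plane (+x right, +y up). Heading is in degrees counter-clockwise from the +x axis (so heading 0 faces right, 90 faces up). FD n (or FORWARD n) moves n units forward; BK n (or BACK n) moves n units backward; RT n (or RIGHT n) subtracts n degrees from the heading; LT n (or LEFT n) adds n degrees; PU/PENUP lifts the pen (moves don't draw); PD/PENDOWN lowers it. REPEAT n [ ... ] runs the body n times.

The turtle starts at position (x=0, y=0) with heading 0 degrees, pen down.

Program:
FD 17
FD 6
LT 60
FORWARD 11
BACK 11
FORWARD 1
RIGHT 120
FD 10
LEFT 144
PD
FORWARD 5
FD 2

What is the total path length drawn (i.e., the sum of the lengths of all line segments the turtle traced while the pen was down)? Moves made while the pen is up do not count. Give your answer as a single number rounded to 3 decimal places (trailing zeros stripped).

Executing turtle program step by step:
Start: pos=(0,0), heading=0, pen down
FD 17: (0,0) -> (17,0) [heading=0, draw]
FD 6: (17,0) -> (23,0) [heading=0, draw]
LT 60: heading 0 -> 60
FD 11: (23,0) -> (28.5,9.526) [heading=60, draw]
BK 11: (28.5,9.526) -> (23,0) [heading=60, draw]
FD 1: (23,0) -> (23.5,0.866) [heading=60, draw]
RT 120: heading 60 -> 300
FD 10: (23.5,0.866) -> (28.5,-7.794) [heading=300, draw]
LT 144: heading 300 -> 84
PD: pen down
FD 5: (28.5,-7.794) -> (29.023,-2.822) [heading=84, draw]
FD 2: (29.023,-2.822) -> (29.232,-0.833) [heading=84, draw]
Final: pos=(29.232,-0.833), heading=84, 8 segment(s) drawn

Segment lengths:
  seg 1: (0,0) -> (17,0), length = 17
  seg 2: (17,0) -> (23,0), length = 6
  seg 3: (23,0) -> (28.5,9.526), length = 11
  seg 4: (28.5,9.526) -> (23,0), length = 11
  seg 5: (23,0) -> (23.5,0.866), length = 1
  seg 6: (23.5,0.866) -> (28.5,-7.794), length = 10
  seg 7: (28.5,-7.794) -> (29.023,-2.822), length = 5
  seg 8: (29.023,-2.822) -> (29.232,-0.833), length = 2
Total = 63

Answer: 63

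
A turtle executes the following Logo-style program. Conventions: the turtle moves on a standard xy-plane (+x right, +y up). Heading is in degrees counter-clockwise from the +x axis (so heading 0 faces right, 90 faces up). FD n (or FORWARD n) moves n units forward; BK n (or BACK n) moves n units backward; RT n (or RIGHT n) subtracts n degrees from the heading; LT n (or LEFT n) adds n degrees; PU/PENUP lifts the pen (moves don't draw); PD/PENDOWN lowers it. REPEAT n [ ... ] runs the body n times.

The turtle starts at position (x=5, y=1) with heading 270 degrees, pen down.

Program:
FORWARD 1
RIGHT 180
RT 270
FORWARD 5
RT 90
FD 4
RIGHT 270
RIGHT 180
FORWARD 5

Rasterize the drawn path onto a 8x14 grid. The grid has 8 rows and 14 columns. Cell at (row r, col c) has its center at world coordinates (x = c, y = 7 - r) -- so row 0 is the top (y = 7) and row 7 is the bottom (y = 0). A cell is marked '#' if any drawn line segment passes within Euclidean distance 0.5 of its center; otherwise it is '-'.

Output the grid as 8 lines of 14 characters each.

Segment 0: (5,1) -> (5,0)
Segment 1: (5,0) -> (0,-0)
Segment 2: (0,-0) -> (-0,4)
Segment 3: (-0,4) -> (5,4)

Answer: --------------
--------------
--------------
######--------
#-------------
#-------------
#----#--------
######--------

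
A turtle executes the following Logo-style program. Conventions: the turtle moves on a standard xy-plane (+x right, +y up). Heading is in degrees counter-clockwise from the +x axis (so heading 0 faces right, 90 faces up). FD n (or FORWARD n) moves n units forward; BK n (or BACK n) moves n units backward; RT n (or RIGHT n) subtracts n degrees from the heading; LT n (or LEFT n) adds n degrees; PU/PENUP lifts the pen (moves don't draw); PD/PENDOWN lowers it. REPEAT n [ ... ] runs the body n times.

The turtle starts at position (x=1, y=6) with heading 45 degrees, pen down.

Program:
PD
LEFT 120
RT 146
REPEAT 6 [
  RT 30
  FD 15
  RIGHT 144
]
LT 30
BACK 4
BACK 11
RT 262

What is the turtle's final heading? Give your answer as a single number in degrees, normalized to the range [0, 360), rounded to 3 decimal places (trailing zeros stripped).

Executing turtle program step by step:
Start: pos=(1,6), heading=45, pen down
PD: pen down
LT 120: heading 45 -> 165
RT 146: heading 165 -> 19
REPEAT 6 [
  -- iteration 1/6 --
  RT 30: heading 19 -> 349
  FD 15: (1,6) -> (15.724,3.138) [heading=349, draw]
  RT 144: heading 349 -> 205
  -- iteration 2/6 --
  RT 30: heading 205 -> 175
  FD 15: (15.724,3.138) -> (0.781,4.445) [heading=175, draw]
  RT 144: heading 175 -> 31
  -- iteration 3/6 --
  RT 30: heading 31 -> 1
  FD 15: (0.781,4.445) -> (15.779,4.707) [heading=1, draw]
  RT 144: heading 1 -> 217
  -- iteration 4/6 --
  RT 30: heading 217 -> 187
  FD 15: (15.779,4.707) -> (0.891,2.879) [heading=187, draw]
  RT 144: heading 187 -> 43
  -- iteration 5/6 --
  RT 30: heading 43 -> 13
  FD 15: (0.891,2.879) -> (15.507,6.253) [heading=13, draw]
  RT 144: heading 13 -> 229
  -- iteration 6/6 --
  RT 30: heading 229 -> 199
  FD 15: (15.507,6.253) -> (1.324,1.37) [heading=199, draw]
  RT 144: heading 199 -> 55
]
LT 30: heading 55 -> 85
BK 4: (1.324,1.37) -> (0.975,-2.615) [heading=85, draw]
BK 11: (0.975,-2.615) -> (0.016,-13.573) [heading=85, draw]
RT 262: heading 85 -> 183
Final: pos=(0.016,-13.573), heading=183, 8 segment(s) drawn

Answer: 183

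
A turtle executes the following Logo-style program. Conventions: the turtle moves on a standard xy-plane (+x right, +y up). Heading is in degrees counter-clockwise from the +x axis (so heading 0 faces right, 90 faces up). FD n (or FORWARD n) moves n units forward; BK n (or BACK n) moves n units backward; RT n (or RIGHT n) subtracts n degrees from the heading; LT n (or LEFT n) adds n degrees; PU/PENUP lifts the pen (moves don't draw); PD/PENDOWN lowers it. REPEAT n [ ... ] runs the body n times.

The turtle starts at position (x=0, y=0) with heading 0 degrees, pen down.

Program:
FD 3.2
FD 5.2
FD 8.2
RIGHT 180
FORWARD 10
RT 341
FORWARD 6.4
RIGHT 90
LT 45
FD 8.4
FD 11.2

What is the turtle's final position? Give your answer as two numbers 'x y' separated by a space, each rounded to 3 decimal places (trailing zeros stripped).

Executing turtle program step by step:
Start: pos=(0,0), heading=0, pen down
FD 3.2: (0,0) -> (3.2,0) [heading=0, draw]
FD 5.2: (3.2,0) -> (8.4,0) [heading=0, draw]
FD 8.2: (8.4,0) -> (16.6,0) [heading=0, draw]
RT 180: heading 0 -> 180
FD 10: (16.6,0) -> (6.6,0) [heading=180, draw]
RT 341: heading 180 -> 199
FD 6.4: (6.6,0) -> (0.549,-2.084) [heading=199, draw]
RT 90: heading 199 -> 109
LT 45: heading 109 -> 154
FD 8.4: (0.549,-2.084) -> (-7.001,1.599) [heading=154, draw]
FD 11.2: (-7.001,1.599) -> (-17.068,6.508) [heading=154, draw]
Final: pos=(-17.068,6.508), heading=154, 7 segment(s) drawn

Answer: -17.068 6.508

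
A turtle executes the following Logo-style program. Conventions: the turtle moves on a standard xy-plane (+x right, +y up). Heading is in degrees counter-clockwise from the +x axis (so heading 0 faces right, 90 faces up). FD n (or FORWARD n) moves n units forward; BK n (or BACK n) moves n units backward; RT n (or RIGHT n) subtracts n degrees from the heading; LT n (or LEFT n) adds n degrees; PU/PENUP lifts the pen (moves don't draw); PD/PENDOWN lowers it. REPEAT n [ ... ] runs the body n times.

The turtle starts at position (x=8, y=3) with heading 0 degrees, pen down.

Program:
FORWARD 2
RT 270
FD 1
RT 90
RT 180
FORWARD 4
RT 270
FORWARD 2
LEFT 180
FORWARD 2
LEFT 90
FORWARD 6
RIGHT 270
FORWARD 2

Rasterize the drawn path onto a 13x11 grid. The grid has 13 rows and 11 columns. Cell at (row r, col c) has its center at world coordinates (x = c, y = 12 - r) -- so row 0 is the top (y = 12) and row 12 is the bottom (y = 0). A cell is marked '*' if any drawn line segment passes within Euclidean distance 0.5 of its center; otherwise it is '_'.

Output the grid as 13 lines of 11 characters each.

Segment 0: (8,3) -> (10,3)
Segment 1: (10,3) -> (10,4)
Segment 2: (10,4) -> (6,4)
Segment 3: (6,4) -> (6,2)
Segment 4: (6,2) -> (6,4)
Segment 5: (6,4) -> (0,4)
Segment 6: (0,4) -> (0,2)

Answer: ___________
___________
___________
___________
___________
___________
___________
___________
***********
*_____*_***
*_____*____
___________
___________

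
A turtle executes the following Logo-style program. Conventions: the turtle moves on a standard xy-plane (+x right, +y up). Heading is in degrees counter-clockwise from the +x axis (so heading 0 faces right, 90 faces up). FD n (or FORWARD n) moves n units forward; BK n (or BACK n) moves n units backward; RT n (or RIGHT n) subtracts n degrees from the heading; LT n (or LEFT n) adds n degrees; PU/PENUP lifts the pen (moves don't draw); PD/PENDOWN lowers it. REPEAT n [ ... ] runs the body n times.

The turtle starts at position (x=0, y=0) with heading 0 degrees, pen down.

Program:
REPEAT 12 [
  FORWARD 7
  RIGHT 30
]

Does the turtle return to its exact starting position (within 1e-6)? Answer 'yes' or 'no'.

Executing turtle program step by step:
Start: pos=(0,0), heading=0, pen down
REPEAT 12 [
  -- iteration 1/12 --
  FD 7: (0,0) -> (7,0) [heading=0, draw]
  RT 30: heading 0 -> 330
  -- iteration 2/12 --
  FD 7: (7,0) -> (13.062,-3.5) [heading=330, draw]
  RT 30: heading 330 -> 300
  -- iteration 3/12 --
  FD 7: (13.062,-3.5) -> (16.562,-9.562) [heading=300, draw]
  RT 30: heading 300 -> 270
  -- iteration 4/12 --
  FD 7: (16.562,-9.562) -> (16.562,-16.562) [heading=270, draw]
  RT 30: heading 270 -> 240
  -- iteration 5/12 --
  FD 7: (16.562,-16.562) -> (13.062,-22.624) [heading=240, draw]
  RT 30: heading 240 -> 210
  -- iteration 6/12 --
  FD 7: (13.062,-22.624) -> (7,-26.124) [heading=210, draw]
  RT 30: heading 210 -> 180
  -- iteration 7/12 --
  FD 7: (7,-26.124) -> (0,-26.124) [heading=180, draw]
  RT 30: heading 180 -> 150
  -- iteration 8/12 --
  FD 7: (0,-26.124) -> (-6.062,-22.624) [heading=150, draw]
  RT 30: heading 150 -> 120
  -- iteration 9/12 --
  FD 7: (-6.062,-22.624) -> (-9.562,-16.562) [heading=120, draw]
  RT 30: heading 120 -> 90
  -- iteration 10/12 --
  FD 7: (-9.562,-16.562) -> (-9.562,-9.562) [heading=90, draw]
  RT 30: heading 90 -> 60
  -- iteration 11/12 --
  FD 7: (-9.562,-9.562) -> (-6.062,-3.5) [heading=60, draw]
  RT 30: heading 60 -> 30
  -- iteration 12/12 --
  FD 7: (-6.062,-3.5) -> (0,0) [heading=30, draw]
  RT 30: heading 30 -> 0
]
Final: pos=(0,0), heading=0, 12 segment(s) drawn

Start position: (0, 0)
Final position: (0, 0)
Distance = 0; < 1e-6 -> CLOSED

Answer: yes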